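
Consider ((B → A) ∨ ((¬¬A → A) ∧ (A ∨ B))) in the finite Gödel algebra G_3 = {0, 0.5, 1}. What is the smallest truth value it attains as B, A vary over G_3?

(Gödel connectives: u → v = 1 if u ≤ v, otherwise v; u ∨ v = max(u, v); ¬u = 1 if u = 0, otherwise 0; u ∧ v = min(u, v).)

0.50

The minimum is attained at B = 0.5, A = 0:
  (B → A): 0.5 > 0, so result = 0
  ¬A: Gödel ¬ of 0 = 1 (operand is 0)
  ¬¬A: Gödel ¬ of 1 = 0 (operand ≠ 0)
  (¬¬A → A): 0 ≤ 0, so result = 1
  (A ∨ B) = max(0, 0.5) = 0.5
  ((¬¬A → A) ∧ (A ∨ B)) = min(1, 0.5) = 0.5
  ((B → A) ∨ ((¬¬A → A) ∧ (A ∨ B))) = max(0, 0.5) = 0.5
Checking all 9 assignments confirms none give a value below 0.50.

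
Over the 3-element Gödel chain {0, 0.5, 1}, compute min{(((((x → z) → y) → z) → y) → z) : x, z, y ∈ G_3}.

0.00

The minimum is attained at x = 0, z = 0, y = 0.5:
  (x → z): 0 ≤ 0, so result = 1
  ((x → z) → y): 1 > 0.5, so result = 0.5
  (((x → z) → y) → z): 0.5 > 0, so result = 0
  ((((x → z) → y) → z) → y): 0 ≤ 0.5, so result = 1
  (((((x → z) → y) → z) → y) → z): 1 > 0, so result = 0
Checking all 27 assignments confirms none give a value below 0.00.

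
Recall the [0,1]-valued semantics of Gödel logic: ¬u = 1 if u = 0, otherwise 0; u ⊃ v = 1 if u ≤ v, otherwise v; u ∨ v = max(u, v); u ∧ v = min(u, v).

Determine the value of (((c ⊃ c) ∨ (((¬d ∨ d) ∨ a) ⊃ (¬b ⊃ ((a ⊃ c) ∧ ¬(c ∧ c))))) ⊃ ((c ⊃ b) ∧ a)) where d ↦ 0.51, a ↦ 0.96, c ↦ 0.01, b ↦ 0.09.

(c ⊃ c): 0.01 ≤ 0.01, so result = 1
¬d: Gödel ¬ of 0.51 = 0 (operand ≠ 0)
(¬d ∨ d) = max(0, 0.51) = 0.51
((¬d ∨ d) ∨ a) = max(0.51, 0.96) = 0.96
¬b: Gödel ¬ of 0.09 = 0 (operand ≠ 0)
(a ⊃ c): 0.96 > 0.01, so result = 0.01
(c ∧ c) = min(0.01, 0.01) = 0.01
¬(c ∧ c): Gödel ¬ of 0.01 = 0 (operand ≠ 0)
((a ⊃ c) ∧ ¬(c ∧ c)) = min(0.01, 0) = 0
(¬b ⊃ ((a ⊃ c) ∧ ¬(c ∧ c))): 0 ≤ 0, so result = 1
(((¬d ∨ d) ∨ a) ⊃ (¬b ⊃ ((a ⊃ c) ∧ ¬(c ∧ c)))): 0.96 ≤ 1, so result = 1
((c ⊃ c) ∨ (((¬d ∨ d) ∨ a) ⊃ (¬b ⊃ ((a ⊃ c) ∧ ¬(c ∧ c))))) = max(1, 1) = 1
(c ⊃ b): 0.01 ≤ 0.09, so result = 1
((c ⊃ b) ∧ a) = min(1, 0.96) = 0.96
(((c ⊃ c) ∨ (((¬d ∨ d) ∨ a) ⊃ (¬b ⊃ ((a ⊃ c) ∧ ¬(c ∧ c))))) ⊃ ((c ⊃ b) ∧ a)): 1 > 0.96, so result = 0.96

0.96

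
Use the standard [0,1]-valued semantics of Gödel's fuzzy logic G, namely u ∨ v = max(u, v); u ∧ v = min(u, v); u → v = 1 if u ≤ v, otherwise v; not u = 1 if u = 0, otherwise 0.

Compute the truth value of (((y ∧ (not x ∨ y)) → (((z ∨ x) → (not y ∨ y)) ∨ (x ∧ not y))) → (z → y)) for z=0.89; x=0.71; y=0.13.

not x: Gödel ¬ of 0.71 = 0 (operand ≠ 0)
(not x ∨ y) = max(0, 0.13) = 0.13
(y ∧ (not x ∨ y)) = min(0.13, 0.13) = 0.13
(z ∨ x) = max(0.89, 0.71) = 0.89
not y: Gödel ¬ of 0.13 = 0 (operand ≠ 0)
(not y ∨ y) = max(0, 0.13) = 0.13
((z ∨ x) → (not y ∨ y)): 0.89 > 0.13, so result = 0.13
not y: Gödel ¬ of 0.13 = 0 (operand ≠ 0)
(x ∧ not y) = min(0.71, 0) = 0
(((z ∨ x) → (not y ∨ y)) ∨ (x ∧ not y)) = max(0.13, 0) = 0.13
((y ∧ (not x ∨ y)) → (((z ∨ x) → (not y ∨ y)) ∨ (x ∧ not y))): 0.13 ≤ 0.13, so result = 1
(z → y): 0.89 > 0.13, so result = 0.13
(((y ∧ (not x ∨ y)) → (((z ∨ x) → (not y ∨ y)) ∨ (x ∧ not y))) → (z → y)): 1 > 0.13, so result = 0.13

0.13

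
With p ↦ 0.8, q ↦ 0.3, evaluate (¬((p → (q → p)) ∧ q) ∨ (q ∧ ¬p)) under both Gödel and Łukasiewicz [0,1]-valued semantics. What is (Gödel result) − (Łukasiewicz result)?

Gödel evaluation:
  (q → p): 0.3 ≤ 0.8, so result = 1
  (p → (q → p)): 0.8 ≤ 1, so result = 1
  ((p → (q → p)) ∧ q) = min(1, 0.3) = 0.3
  ¬((p → (q → p)) ∧ q): Gödel ¬ of 0.3 = 0 (operand ≠ 0)
  ¬p: Gödel ¬ of 0.8 = 0 (operand ≠ 0)
  (q ∧ ¬p) = min(0.3, 0) = 0
  (¬((p → (q → p)) ∧ q) ∨ (q ∧ ¬p)) = max(0, 0) = 0
  Gödel value = 0
Łukasiewicz evaluation:
  (q → p): min(1, 1 − 0.3 + 0.8) = 1
  (p → (q → p)): min(1, 1 − 0.8 + 1) = 1
  ((p → (q → p)) ∧ q) = min(1, 0.3) = 0.3
  ¬((p → (q → p)) ∧ q): Łukasiewicz ¬ gives 1 − 0.3 = 0.7
  ¬p: Łukasiewicz ¬ gives 1 − 0.8 = 0.2
  (q ∧ ¬p) = min(0.3, 0.2) = 0.2
  (¬((p → (q → p)) ∧ q) ∨ (q ∧ ¬p)) = max(0.7, 0.2) = 0.7
  Łukasiewicz value = 0.7
Difference: 0 − 0.7 = -0.70

-0.70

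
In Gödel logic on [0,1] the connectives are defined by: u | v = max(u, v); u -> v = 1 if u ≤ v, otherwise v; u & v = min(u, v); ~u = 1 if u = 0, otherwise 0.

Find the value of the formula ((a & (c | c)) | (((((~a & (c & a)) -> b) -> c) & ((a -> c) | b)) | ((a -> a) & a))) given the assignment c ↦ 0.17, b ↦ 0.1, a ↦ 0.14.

0.17

(c | c) = max(0.17, 0.17) = 0.17
(a & (c | c)) = min(0.14, 0.17) = 0.14
~a: Gödel ¬ of 0.14 = 0 (operand ≠ 0)
(c & a) = min(0.17, 0.14) = 0.14
(~a & (c & a)) = min(0, 0.14) = 0
((~a & (c & a)) -> b): 0 ≤ 0.1, so result = 1
(((~a & (c & a)) -> b) -> c): 1 > 0.17, so result = 0.17
(a -> c): 0.14 ≤ 0.17, so result = 1
((a -> c) | b) = max(1, 0.1) = 1
((((~a & (c & a)) -> b) -> c) & ((a -> c) | b)) = min(0.17, 1) = 0.17
(a -> a): 0.14 ≤ 0.14, so result = 1
((a -> a) & a) = min(1, 0.14) = 0.14
(((((~a & (c & a)) -> b) -> c) & ((a -> c) | b)) | ((a -> a) & a)) = max(0.17, 0.14) = 0.17
((a & (c | c)) | (((((~a & (c & a)) -> b) -> c) & ((a -> c) | b)) | ((a -> a) & a))) = max(0.14, 0.17) = 0.17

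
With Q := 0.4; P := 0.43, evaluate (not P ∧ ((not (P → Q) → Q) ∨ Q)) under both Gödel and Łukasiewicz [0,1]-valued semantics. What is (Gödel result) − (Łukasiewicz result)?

-0.57

Gödel evaluation:
  not P: Gödel ¬ of 0.43 = 0 (operand ≠ 0)
  (P → Q): 0.43 > 0.4, so result = 0.4
  not (P → Q): Gödel ¬ of 0.4 = 0 (operand ≠ 0)
  (not (P → Q) → Q): 0 ≤ 0.4, so result = 1
  ((not (P → Q) → Q) ∨ Q) = max(1, 0.4) = 1
  (not P ∧ ((not (P → Q) → Q) ∨ Q)) = min(0, 1) = 0
  Gödel value = 0
Łukasiewicz evaluation:
  not P: Łukasiewicz ¬ gives 1 − 0.43 = 0.57
  (P → Q): min(1, 1 − 0.43 + 0.4) = 0.97
  not (P → Q): Łukasiewicz ¬ gives 1 − 0.97 = 0.03
  (not (P → Q) → Q): min(1, 1 − 0.03 + 0.4) = 1
  ((not (P → Q) → Q) ∨ Q) = max(1, 0.4) = 1
  (not P ∧ ((not (P → Q) → Q) ∨ Q)) = min(0.57, 1) = 0.57
  Łukasiewicz value = 0.57
Difference: 0 − 0.57 = -0.57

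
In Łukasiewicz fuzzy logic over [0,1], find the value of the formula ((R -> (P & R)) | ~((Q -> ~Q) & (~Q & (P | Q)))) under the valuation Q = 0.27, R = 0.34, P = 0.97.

(P & R) = min(0.97, 0.34) = 0.34
(R -> (P & R)): min(1, 1 − 0.34 + 0.34) = 1
~Q: Łukasiewicz ¬ gives 1 − 0.27 = 0.73
(Q -> ~Q): min(1, 1 − 0.27 + 0.73) = 1
~Q: Łukasiewicz ¬ gives 1 − 0.27 = 0.73
(P | Q) = max(0.97, 0.27) = 0.97
(~Q & (P | Q)) = min(0.73, 0.97) = 0.73
((Q -> ~Q) & (~Q & (P | Q))) = min(1, 0.73) = 0.73
~((Q -> ~Q) & (~Q & (P | Q))): Łukasiewicz ¬ gives 1 − 0.73 = 0.27
((R -> (P & R)) | ~((Q -> ~Q) & (~Q & (P | Q)))) = max(1, 0.27) = 1

1.00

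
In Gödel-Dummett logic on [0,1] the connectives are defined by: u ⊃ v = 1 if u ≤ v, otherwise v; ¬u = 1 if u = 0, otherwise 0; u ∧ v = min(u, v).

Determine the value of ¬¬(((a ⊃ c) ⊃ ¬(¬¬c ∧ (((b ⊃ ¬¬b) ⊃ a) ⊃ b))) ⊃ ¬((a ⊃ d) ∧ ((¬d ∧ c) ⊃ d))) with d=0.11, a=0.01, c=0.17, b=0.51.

(a ⊃ c): 0.01 ≤ 0.17, so result = 1
¬c: Gödel ¬ of 0.17 = 0 (operand ≠ 0)
¬¬c: Gödel ¬ of 0 = 1 (operand is 0)
¬b: Gödel ¬ of 0.51 = 0 (operand ≠ 0)
¬¬b: Gödel ¬ of 0 = 1 (operand is 0)
(b ⊃ ¬¬b): 0.51 ≤ 1, so result = 1
((b ⊃ ¬¬b) ⊃ a): 1 > 0.01, so result = 0.01
(((b ⊃ ¬¬b) ⊃ a) ⊃ b): 0.01 ≤ 0.51, so result = 1
(¬¬c ∧ (((b ⊃ ¬¬b) ⊃ a) ⊃ b)) = min(1, 1) = 1
¬(¬¬c ∧ (((b ⊃ ¬¬b) ⊃ a) ⊃ b)): Gödel ¬ of 1 = 0 (operand ≠ 0)
((a ⊃ c) ⊃ ¬(¬¬c ∧ (((b ⊃ ¬¬b) ⊃ a) ⊃ b))): 1 > 0, so result = 0
(a ⊃ d): 0.01 ≤ 0.11, so result = 1
¬d: Gödel ¬ of 0.11 = 0 (operand ≠ 0)
(¬d ∧ c) = min(0, 0.17) = 0
((¬d ∧ c) ⊃ d): 0 ≤ 0.11, so result = 1
((a ⊃ d) ∧ ((¬d ∧ c) ⊃ d)) = min(1, 1) = 1
¬((a ⊃ d) ∧ ((¬d ∧ c) ⊃ d)): Gödel ¬ of 1 = 0 (operand ≠ 0)
(((a ⊃ c) ⊃ ¬(¬¬c ∧ (((b ⊃ ¬¬b) ⊃ a) ⊃ b))) ⊃ ¬((a ⊃ d) ∧ ((¬d ∧ c) ⊃ d))): 0 ≤ 0, so result = 1
¬(((a ⊃ c) ⊃ ¬(¬¬c ∧ (((b ⊃ ¬¬b) ⊃ a) ⊃ b))) ⊃ ¬((a ⊃ d) ∧ ((¬d ∧ c) ⊃ d))): Gödel ¬ of 1 = 0 (operand ≠ 0)
¬¬(((a ⊃ c) ⊃ ¬(¬¬c ∧ (((b ⊃ ¬¬b) ⊃ a) ⊃ b))) ⊃ ¬((a ⊃ d) ∧ ((¬d ∧ c) ⊃ d))): Gödel ¬ of 0 = 1 (operand is 0)

1.00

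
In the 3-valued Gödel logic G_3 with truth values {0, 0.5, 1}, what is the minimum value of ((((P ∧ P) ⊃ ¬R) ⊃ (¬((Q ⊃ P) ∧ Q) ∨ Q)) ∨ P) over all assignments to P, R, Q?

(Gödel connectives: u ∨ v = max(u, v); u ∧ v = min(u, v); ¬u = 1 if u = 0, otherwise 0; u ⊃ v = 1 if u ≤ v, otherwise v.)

The minimum is attained at P = 0.5, R = 0, Q = 0.5:
  (P ∧ P) = min(0.5, 0.5) = 0.5
  ¬R: Gödel ¬ of 0 = 1 (operand is 0)
  ((P ∧ P) ⊃ ¬R): 0.5 ≤ 1, so result = 1
  (Q ⊃ P): 0.5 ≤ 0.5, so result = 1
  ((Q ⊃ P) ∧ Q) = min(1, 0.5) = 0.5
  ¬((Q ⊃ P) ∧ Q): Gödel ¬ of 0.5 = 0 (operand ≠ 0)
  (¬((Q ⊃ P) ∧ Q) ∨ Q) = max(0, 0.5) = 0.5
  (((P ∧ P) ⊃ ¬R) ⊃ (¬((Q ⊃ P) ∧ Q) ∨ Q)): 1 > 0.5, so result = 0.5
  ((((P ∧ P) ⊃ ¬R) ⊃ (¬((Q ⊃ P) ∧ Q) ∨ Q)) ∨ P) = max(0.5, 0.5) = 0.5
Checking all 27 assignments confirms none give a value below 0.50.

0.50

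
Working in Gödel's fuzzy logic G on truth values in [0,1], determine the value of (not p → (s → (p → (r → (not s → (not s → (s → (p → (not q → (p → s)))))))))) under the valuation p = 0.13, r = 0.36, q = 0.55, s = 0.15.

1.00

not p: Gödel ¬ of 0.13 = 0 (operand ≠ 0)
not s: Gödel ¬ of 0.15 = 0 (operand ≠ 0)
not s: Gödel ¬ of 0.15 = 0 (operand ≠ 0)
not q: Gödel ¬ of 0.55 = 0 (operand ≠ 0)
(p → s): 0.13 ≤ 0.15, so result = 1
(not q → (p → s)): 0 ≤ 1, so result = 1
(p → (not q → (p → s))): 0.13 ≤ 1, so result = 1
(s → (p → (not q → (p → s)))): 0.15 ≤ 1, so result = 1
(not s → (s → (p → (not q → (p → s))))): 0 ≤ 1, so result = 1
(not s → (not s → (s → (p → (not q → (p → s)))))): 0 ≤ 1, so result = 1
(r → (not s → (not s → (s → (p → (not q → (p → s))))))): 0.36 ≤ 1, so result = 1
(p → (r → (not s → (not s → (s → (p → (not q → (p → s)))))))): 0.13 ≤ 1, so result = 1
(s → (p → (r → (not s → (not s → (s → (p → (not q → (p → s))))))))): 0.15 ≤ 1, so result = 1
(not p → (s → (p → (r → (not s → (not s → (s → (p → (not q → (p → s)))))))))): 0 ≤ 1, so result = 1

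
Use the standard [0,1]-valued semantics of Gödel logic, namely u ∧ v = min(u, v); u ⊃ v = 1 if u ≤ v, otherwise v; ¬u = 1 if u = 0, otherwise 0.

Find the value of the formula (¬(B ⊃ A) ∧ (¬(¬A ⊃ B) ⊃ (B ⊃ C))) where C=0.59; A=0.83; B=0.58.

0.00

(B ⊃ A): 0.58 ≤ 0.83, so result = 1
¬(B ⊃ A): Gödel ¬ of 1 = 0 (operand ≠ 0)
¬A: Gödel ¬ of 0.83 = 0 (operand ≠ 0)
(¬A ⊃ B): 0 ≤ 0.58, so result = 1
¬(¬A ⊃ B): Gödel ¬ of 1 = 0 (operand ≠ 0)
(B ⊃ C): 0.58 ≤ 0.59, so result = 1
(¬(¬A ⊃ B) ⊃ (B ⊃ C)): 0 ≤ 1, so result = 1
(¬(B ⊃ A) ∧ (¬(¬A ⊃ B) ⊃ (B ⊃ C))) = min(0, 1) = 0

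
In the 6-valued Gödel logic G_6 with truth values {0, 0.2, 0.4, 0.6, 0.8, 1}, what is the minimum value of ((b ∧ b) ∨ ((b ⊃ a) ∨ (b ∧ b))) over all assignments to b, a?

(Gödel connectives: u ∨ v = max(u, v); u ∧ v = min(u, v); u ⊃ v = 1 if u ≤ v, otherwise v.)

The minimum is attained at b = 0.2, a = 0:
  (b ∧ b) = min(0.2, 0.2) = 0.2
  (b ⊃ a): 0.2 > 0, so result = 0
  (b ∧ b) = min(0.2, 0.2) = 0.2
  ((b ⊃ a) ∨ (b ∧ b)) = max(0, 0.2) = 0.2
  ((b ∧ b) ∨ ((b ⊃ a) ∨ (b ∧ b))) = max(0.2, 0.2) = 0.2
Checking all 36 assignments confirms none give a value below 0.20.

0.20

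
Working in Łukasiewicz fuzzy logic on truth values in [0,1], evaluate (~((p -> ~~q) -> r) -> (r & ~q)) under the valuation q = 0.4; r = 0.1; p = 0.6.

0.40

~q: Łukasiewicz ¬ gives 1 − 0.4 = 0.6
~~q: Łukasiewicz ¬ gives 1 − 0.6 = 0.4
(p -> ~~q): min(1, 1 − 0.6 + 0.4) = 0.8
((p -> ~~q) -> r): min(1, 1 − 0.8 + 0.1) = 0.3
~((p -> ~~q) -> r): Łukasiewicz ¬ gives 1 − 0.3 = 0.7
~q: Łukasiewicz ¬ gives 1 − 0.4 = 0.6
(r & ~q) = min(0.1, 0.6) = 0.1
(~((p -> ~~q) -> r) -> (r & ~q)): min(1, 1 − 0.7 + 0.1) = 0.4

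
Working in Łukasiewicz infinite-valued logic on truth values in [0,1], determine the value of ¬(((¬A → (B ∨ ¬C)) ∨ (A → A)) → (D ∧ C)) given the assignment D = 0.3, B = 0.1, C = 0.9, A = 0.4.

¬A: Łukasiewicz ¬ gives 1 − 0.4 = 0.6
¬C: Łukasiewicz ¬ gives 1 − 0.9 = 0.1
(B ∨ ¬C) = max(0.1, 0.1) = 0.1
(¬A → (B ∨ ¬C)): min(1, 1 − 0.6 + 0.1) = 0.5
(A → A): min(1, 1 − 0.4 + 0.4) = 1
((¬A → (B ∨ ¬C)) ∨ (A → A)) = max(0.5, 1) = 1
(D ∧ C) = min(0.3, 0.9) = 0.3
(((¬A → (B ∨ ¬C)) ∨ (A → A)) → (D ∧ C)): min(1, 1 − 1 + 0.3) = 0.3
¬(((¬A → (B ∨ ¬C)) ∨ (A → A)) → (D ∧ C)): Łukasiewicz ¬ gives 1 − 0.3 = 0.7

0.70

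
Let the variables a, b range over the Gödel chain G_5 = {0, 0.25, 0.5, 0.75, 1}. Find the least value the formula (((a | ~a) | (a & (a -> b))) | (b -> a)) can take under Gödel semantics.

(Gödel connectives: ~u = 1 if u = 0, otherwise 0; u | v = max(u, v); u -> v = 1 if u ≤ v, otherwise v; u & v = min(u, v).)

The minimum is attained at a = 0.25, b = 0.5:
  ~a: Gödel ¬ of 0.25 = 0 (operand ≠ 0)
  (a | ~a) = max(0.25, 0) = 0.25
  (a -> b): 0.25 ≤ 0.5, so result = 1
  (a & (a -> b)) = min(0.25, 1) = 0.25
  ((a | ~a) | (a & (a -> b))) = max(0.25, 0.25) = 0.25
  (b -> a): 0.5 > 0.25, so result = 0.25
  (((a | ~a) | (a & (a -> b))) | (b -> a)) = max(0.25, 0.25) = 0.25
Checking all 25 assignments confirms none give a value below 0.25.

0.25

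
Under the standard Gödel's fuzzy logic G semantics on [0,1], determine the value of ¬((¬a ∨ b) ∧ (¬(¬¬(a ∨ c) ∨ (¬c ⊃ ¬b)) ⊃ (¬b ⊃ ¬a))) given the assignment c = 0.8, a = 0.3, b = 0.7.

¬a: Gödel ¬ of 0.3 = 0 (operand ≠ 0)
(¬a ∨ b) = max(0, 0.7) = 0.7
(a ∨ c) = max(0.3, 0.8) = 0.8
¬(a ∨ c): Gödel ¬ of 0.8 = 0 (operand ≠ 0)
¬¬(a ∨ c): Gödel ¬ of 0 = 1 (operand is 0)
¬c: Gödel ¬ of 0.8 = 0 (operand ≠ 0)
¬b: Gödel ¬ of 0.7 = 0 (operand ≠ 0)
(¬c ⊃ ¬b): 0 ≤ 0, so result = 1
(¬¬(a ∨ c) ∨ (¬c ⊃ ¬b)) = max(1, 1) = 1
¬(¬¬(a ∨ c) ∨ (¬c ⊃ ¬b)): Gödel ¬ of 1 = 0 (operand ≠ 0)
¬b: Gödel ¬ of 0.7 = 0 (operand ≠ 0)
¬a: Gödel ¬ of 0.3 = 0 (operand ≠ 0)
(¬b ⊃ ¬a): 0 ≤ 0, so result = 1
(¬(¬¬(a ∨ c) ∨ (¬c ⊃ ¬b)) ⊃ (¬b ⊃ ¬a)): 0 ≤ 1, so result = 1
((¬a ∨ b) ∧ (¬(¬¬(a ∨ c) ∨ (¬c ⊃ ¬b)) ⊃ (¬b ⊃ ¬a))) = min(0.7, 1) = 0.7
¬((¬a ∨ b) ∧ (¬(¬¬(a ∨ c) ∨ (¬c ⊃ ¬b)) ⊃ (¬b ⊃ ¬a))): Gödel ¬ of 0.7 = 0 (operand ≠ 0)

0.00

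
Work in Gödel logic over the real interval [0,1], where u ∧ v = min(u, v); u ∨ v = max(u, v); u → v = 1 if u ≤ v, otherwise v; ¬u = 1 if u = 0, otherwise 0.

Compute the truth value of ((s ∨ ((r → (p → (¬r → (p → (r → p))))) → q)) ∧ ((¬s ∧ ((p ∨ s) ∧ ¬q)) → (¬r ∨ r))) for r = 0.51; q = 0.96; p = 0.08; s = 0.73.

0.96

¬r: Gödel ¬ of 0.51 = 0 (operand ≠ 0)
(r → p): 0.51 > 0.08, so result = 0.08
(p → (r → p)): 0.08 ≤ 0.08, so result = 1
(¬r → (p → (r → p))): 0 ≤ 1, so result = 1
(p → (¬r → (p → (r → p)))): 0.08 ≤ 1, so result = 1
(r → (p → (¬r → (p → (r → p))))): 0.51 ≤ 1, so result = 1
((r → (p → (¬r → (p → (r → p))))) → q): 1 > 0.96, so result = 0.96
(s ∨ ((r → (p → (¬r → (p → (r → p))))) → q)) = max(0.73, 0.96) = 0.96
¬s: Gödel ¬ of 0.73 = 0 (operand ≠ 0)
(p ∨ s) = max(0.08, 0.73) = 0.73
¬q: Gödel ¬ of 0.96 = 0 (operand ≠ 0)
((p ∨ s) ∧ ¬q) = min(0.73, 0) = 0
(¬s ∧ ((p ∨ s) ∧ ¬q)) = min(0, 0) = 0
¬r: Gödel ¬ of 0.51 = 0 (operand ≠ 0)
(¬r ∨ r) = max(0, 0.51) = 0.51
((¬s ∧ ((p ∨ s) ∧ ¬q)) → (¬r ∨ r)): 0 ≤ 0.51, so result = 1
((s ∨ ((r → (p → (¬r → (p → (r → p))))) → q)) ∧ ((¬s ∧ ((p ∨ s) ∧ ¬q)) → (¬r ∨ r))) = min(0.96, 1) = 0.96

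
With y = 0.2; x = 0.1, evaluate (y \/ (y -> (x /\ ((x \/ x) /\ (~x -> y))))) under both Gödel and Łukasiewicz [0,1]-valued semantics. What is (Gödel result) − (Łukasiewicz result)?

Gödel evaluation:
  (x \/ x) = max(0.1, 0.1) = 0.1
  ~x: Gödel ¬ of 0.1 = 0 (operand ≠ 0)
  (~x -> y): 0 ≤ 0.2, so result = 1
  ((x \/ x) /\ (~x -> y)) = min(0.1, 1) = 0.1
  (x /\ ((x \/ x) /\ (~x -> y))) = min(0.1, 0.1) = 0.1
  (y -> (x /\ ((x \/ x) /\ (~x -> y)))): 0.2 > 0.1, so result = 0.1
  (y \/ (y -> (x /\ ((x \/ x) /\ (~x -> y))))) = max(0.2, 0.1) = 0.2
  Gödel value = 0.2
Łukasiewicz evaluation:
  (x \/ x) = max(0.1, 0.1) = 0.1
  ~x: Łukasiewicz ¬ gives 1 − 0.1 = 0.9
  (~x -> y): min(1, 1 − 0.9 + 0.2) = 0.3
  ((x \/ x) /\ (~x -> y)) = min(0.1, 0.3) = 0.1
  (x /\ ((x \/ x) /\ (~x -> y))) = min(0.1, 0.1) = 0.1
  (y -> (x /\ ((x \/ x) /\ (~x -> y)))): min(1, 1 − 0.2 + 0.1) = 0.9
  (y \/ (y -> (x /\ ((x \/ x) /\ (~x -> y))))) = max(0.2, 0.9) = 0.9
  Łukasiewicz value = 0.9
Difference: 0.2 − 0.9 = -0.70

-0.70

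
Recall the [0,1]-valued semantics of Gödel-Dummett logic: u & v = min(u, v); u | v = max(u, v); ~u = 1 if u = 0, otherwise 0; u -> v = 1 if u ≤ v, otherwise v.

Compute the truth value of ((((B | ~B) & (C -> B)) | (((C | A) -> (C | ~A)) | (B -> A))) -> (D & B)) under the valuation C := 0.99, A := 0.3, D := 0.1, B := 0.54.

~B: Gödel ¬ of 0.54 = 0 (operand ≠ 0)
(B | ~B) = max(0.54, 0) = 0.54
(C -> B): 0.99 > 0.54, so result = 0.54
((B | ~B) & (C -> B)) = min(0.54, 0.54) = 0.54
(C | A) = max(0.99, 0.3) = 0.99
~A: Gödel ¬ of 0.3 = 0 (operand ≠ 0)
(C | ~A) = max(0.99, 0) = 0.99
((C | A) -> (C | ~A)): 0.99 ≤ 0.99, so result = 1
(B -> A): 0.54 > 0.3, so result = 0.3
(((C | A) -> (C | ~A)) | (B -> A)) = max(1, 0.3) = 1
(((B | ~B) & (C -> B)) | (((C | A) -> (C | ~A)) | (B -> A))) = max(0.54, 1) = 1
(D & B) = min(0.1, 0.54) = 0.1
((((B | ~B) & (C -> B)) | (((C | A) -> (C | ~A)) | (B -> A))) -> (D & B)): 1 > 0.1, so result = 0.1

0.10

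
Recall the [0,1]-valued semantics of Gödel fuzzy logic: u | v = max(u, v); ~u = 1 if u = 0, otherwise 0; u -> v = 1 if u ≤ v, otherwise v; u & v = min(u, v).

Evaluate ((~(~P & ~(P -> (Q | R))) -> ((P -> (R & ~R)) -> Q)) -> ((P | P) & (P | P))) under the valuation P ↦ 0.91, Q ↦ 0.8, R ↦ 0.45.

~P: Gödel ¬ of 0.91 = 0 (operand ≠ 0)
(Q | R) = max(0.8, 0.45) = 0.8
(P -> (Q | R)): 0.91 > 0.8, so result = 0.8
~(P -> (Q | R)): Gödel ¬ of 0.8 = 0 (operand ≠ 0)
(~P & ~(P -> (Q | R))) = min(0, 0) = 0
~(~P & ~(P -> (Q | R))): Gödel ¬ of 0 = 1 (operand is 0)
~R: Gödel ¬ of 0.45 = 0 (operand ≠ 0)
(R & ~R) = min(0.45, 0) = 0
(P -> (R & ~R)): 0.91 > 0, so result = 0
((P -> (R & ~R)) -> Q): 0 ≤ 0.8, so result = 1
(~(~P & ~(P -> (Q | R))) -> ((P -> (R & ~R)) -> Q)): 1 ≤ 1, so result = 1
(P | P) = max(0.91, 0.91) = 0.91
(P | P) = max(0.91, 0.91) = 0.91
((P | P) & (P | P)) = min(0.91, 0.91) = 0.91
((~(~P & ~(P -> (Q | R))) -> ((P -> (R & ~R)) -> Q)) -> ((P | P) & (P | P))): 1 > 0.91, so result = 0.91

0.91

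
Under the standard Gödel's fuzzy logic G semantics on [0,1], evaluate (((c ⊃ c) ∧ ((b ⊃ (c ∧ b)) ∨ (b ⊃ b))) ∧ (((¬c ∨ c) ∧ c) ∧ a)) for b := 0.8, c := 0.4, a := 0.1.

(c ⊃ c): 0.4 ≤ 0.4, so result = 1
(c ∧ b) = min(0.4, 0.8) = 0.4
(b ⊃ (c ∧ b)): 0.8 > 0.4, so result = 0.4
(b ⊃ b): 0.8 ≤ 0.8, so result = 1
((b ⊃ (c ∧ b)) ∨ (b ⊃ b)) = max(0.4, 1) = 1
((c ⊃ c) ∧ ((b ⊃ (c ∧ b)) ∨ (b ⊃ b))) = min(1, 1) = 1
¬c: Gödel ¬ of 0.4 = 0 (operand ≠ 0)
(¬c ∨ c) = max(0, 0.4) = 0.4
((¬c ∨ c) ∧ c) = min(0.4, 0.4) = 0.4
(((¬c ∨ c) ∧ c) ∧ a) = min(0.4, 0.1) = 0.1
(((c ⊃ c) ∧ ((b ⊃ (c ∧ b)) ∨ (b ⊃ b))) ∧ (((¬c ∨ c) ∧ c) ∧ a)) = min(1, 0.1) = 0.1

0.10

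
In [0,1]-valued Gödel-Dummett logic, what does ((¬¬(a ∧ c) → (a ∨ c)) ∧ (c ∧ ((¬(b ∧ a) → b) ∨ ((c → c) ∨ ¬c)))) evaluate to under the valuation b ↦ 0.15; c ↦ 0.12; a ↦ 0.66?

0.12

(a ∧ c) = min(0.66, 0.12) = 0.12
¬(a ∧ c): Gödel ¬ of 0.12 = 0 (operand ≠ 0)
¬¬(a ∧ c): Gödel ¬ of 0 = 1 (operand is 0)
(a ∨ c) = max(0.66, 0.12) = 0.66
(¬¬(a ∧ c) → (a ∨ c)): 1 > 0.66, so result = 0.66
(b ∧ a) = min(0.15, 0.66) = 0.15
¬(b ∧ a): Gödel ¬ of 0.15 = 0 (operand ≠ 0)
(¬(b ∧ a) → b): 0 ≤ 0.15, so result = 1
(c → c): 0.12 ≤ 0.12, so result = 1
¬c: Gödel ¬ of 0.12 = 0 (operand ≠ 0)
((c → c) ∨ ¬c) = max(1, 0) = 1
((¬(b ∧ a) → b) ∨ ((c → c) ∨ ¬c)) = max(1, 1) = 1
(c ∧ ((¬(b ∧ a) → b) ∨ ((c → c) ∨ ¬c))) = min(0.12, 1) = 0.12
((¬¬(a ∧ c) → (a ∨ c)) ∧ (c ∧ ((¬(b ∧ a) → b) ∨ ((c → c) ∨ ¬c)))) = min(0.66, 0.12) = 0.12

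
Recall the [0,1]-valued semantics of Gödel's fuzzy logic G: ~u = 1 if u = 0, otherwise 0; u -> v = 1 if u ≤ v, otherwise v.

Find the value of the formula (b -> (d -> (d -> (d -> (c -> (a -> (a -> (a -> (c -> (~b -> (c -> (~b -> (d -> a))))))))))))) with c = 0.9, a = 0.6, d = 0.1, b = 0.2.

~b: Gödel ¬ of 0.2 = 0 (operand ≠ 0)
~b: Gödel ¬ of 0.2 = 0 (operand ≠ 0)
(d -> a): 0.1 ≤ 0.6, so result = 1
(~b -> (d -> a)): 0 ≤ 1, so result = 1
(c -> (~b -> (d -> a))): 0.9 ≤ 1, so result = 1
(~b -> (c -> (~b -> (d -> a)))): 0 ≤ 1, so result = 1
(c -> (~b -> (c -> (~b -> (d -> a))))): 0.9 ≤ 1, so result = 1
(a -> (c -> (~b -> (c -> (~b -> (d -> a)))))): 0.6 ≤ 1, so result = 1
(a -> (a -> (c -> (~b -> (c -> (~b -> (d -> a))))))): 0.6 ≤ 1, so result = 1
(a -> (a -> (a -> (c -> (~b -> (c -> (~b -> (d -> a)))))))): 0.6 ≤ 1, so result = 1
(c -> (a -> (a -> (a -> (c -> (~b -> (c -> (~b -> (d -> a))))))))): 0.9 ≤ 1, so result = 1
(d -> (c -> (a -> (a -> (a -> (c -> (~b -> (c -> (~b -> (d -> a)))))))))): 0.1 ≤ 1, so result = 1
(d -> (d -> (c -> (a -> (a -> (a -> (c -> (~b -> (c -> (~b -> (d -> a))))))))))): 0.1 ≤ 1, so result = 1
(d -> (d -> (d -> (c -> (a -> (a -> (a -> (c -> (~b -> (c -> (~b -> (d -> a)))))))))))): 0.1 ≤ 1, so result = 1
(b -> (d -> (d -> (d -> (c -> (a -> (a -> (a -> (c -> (~b -> (c -> (~b -> (d -> a))))))))))))): 0.2 ≤ 1, so result = 1

1.00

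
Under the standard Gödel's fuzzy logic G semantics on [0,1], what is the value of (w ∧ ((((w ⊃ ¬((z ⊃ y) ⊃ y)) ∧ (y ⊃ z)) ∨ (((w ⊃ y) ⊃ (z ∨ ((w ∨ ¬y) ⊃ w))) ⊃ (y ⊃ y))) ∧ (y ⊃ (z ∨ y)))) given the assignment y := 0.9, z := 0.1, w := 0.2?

(z ⊃ y): 0.1 ≤ 0.9, so result = 1
((z ⊃ y) ⊃ y): 1 > 0.9, so result = 0.9
¬((z ⊃ y) ⊃ y): Gödel ¬ of 0.9 = 0 (operand ≠ 0)
(w ⊃ ¬((z ⊃ y) ⊃ y)): 0.2 > 0, so result = 0
(y ⊃ z): 0.9 > 0.1, so result = 0.1
((w ⊃ ¬((z ⊃ y) ⊃ y)) ∧ (y ⊃ z)) = min(0, 0.1) = 0
(w ⊃ y): 0.2 ≤ 0.9, so result = 1
¬y: Gödel ¬ of 0.9 = 0 (operand ≠ 0)
(w ∨ ¬y) = max(0.2, 0) = 0.2
((w ∨ ¬y) ⊃ w): 0.2 ≤ 0.2, so result = 1
(z ∨ ((w ∨ ¬y) ⊃ w)) = max(0.1, 1) = 1
((w ⊃ y) ⊃ (z ∨ ((w ∨ ¬y) ⊃ w))): 1 ≤ 1, so result = 1
(y ⊃ y): 0.9 ≤ 0.9, so result = 1
(((w ⊃ y) ⊃ (z ∨ ((w ∨ ¬y) ⊃ w))) ⊃ (y ⊃ y)): 1 ≤ 1, so result = 1
(((w ⊃ ¬((z ⊃ y) ⊃ y)) ∧ (y ⊃ z)) ∨ (((w ⊃ y) ⊃ (z ∨ ((w ∨ ¬y) ⊃ w))) ⊃ (y ⊃ y))) = max(0, 1) = 1
(z ∨ y) = max(0.1, 0.9) = 0.9
(y ⊃ (z ∨ y)): 0.9 ≤ 0.9, so result = 1
((((w ⊃ ¬((z ⊃ y) ⊃ y)) ∧ (y ⊃ z)) ∨ (((w ⊃ y) ⊃ (z ∨ ((w ∨ ¬y) ⊃ w))) ⊃ (y ⊃ y))) ∧ (y ⊃ (z ∨ y))) = min(1, 1) = 1
(w ∧ ((((w ⊃ ¬((z ⊃ y) ⊃ y)) ∧ (y ⊃ z)) ∨ (((w ⊃ y) ⊃ (z ∨ ((w ∨ ¬y) ⊃ w))) ⊃ (y ⊃ y))) ∧ (y ⊃ (z ∨ y)))) = min(0.2, 1) = 0.2

0.20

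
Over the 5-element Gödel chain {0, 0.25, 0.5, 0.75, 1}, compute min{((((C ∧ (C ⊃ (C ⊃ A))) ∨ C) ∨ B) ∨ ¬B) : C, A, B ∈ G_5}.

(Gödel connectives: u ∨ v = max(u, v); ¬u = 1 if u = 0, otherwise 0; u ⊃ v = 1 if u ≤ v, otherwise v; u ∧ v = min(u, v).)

The minimum is attained at C = 0, A = 0, B = 0.25:
  (C ⊃ A): 0 ≤ 0, so result = 1
  (C ⊃ (C ⊃ A)): 0 ≤ 1, so result = 1
  (C ∧ (C ⊃ (C ⊃ A))) = min(0, 1) = 0
  ((C ∧ (C ⊃ (C ⊃ A))) ∨ C) = max(0, 0) = 0
  (((C ∧ (C ⊃ (C ⊃ A))) ∨ C) ∨ B) = max(0, 0.25) = 0.25
  ¬B: Gödel ¬ of 0.25 = 0 (operand ≠ 0)
  ((((C ∧ (C ⊃ (C ⊃ A))) ∨ C) ∨ B) ∨ ¬B) = max(0.25, 0) = 0.25
Checking all 125 assignments confirms none give a value below 0.25.

0.25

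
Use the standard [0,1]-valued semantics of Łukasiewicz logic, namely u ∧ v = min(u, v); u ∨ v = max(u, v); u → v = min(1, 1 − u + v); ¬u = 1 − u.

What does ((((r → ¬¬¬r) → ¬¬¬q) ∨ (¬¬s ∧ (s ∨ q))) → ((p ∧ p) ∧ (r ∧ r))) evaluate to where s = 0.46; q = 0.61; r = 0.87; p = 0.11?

¬r: Łukasiewicz ¬ gives 1 − 0.87 = 0.13
¬¬r: Łukasiewicz ¬ gives 1 − 0.13 = 0.87
¬¬¬r: Łukasiewicz ¬ gives 1 − 0.87 = 0.13
(r → ¬¬¬r): min(1, 1 − 0.87 + 0.13) = 0.26
¬q: Łukasiewicz ¬ gives 1 − 0.61 = 0.39
¬¬q: Łukasiewicz ¬ gives 1 − 0.39 = 0.61
¬¬¬q: Łukasiewicz ¬ gives 1 − 0.61 = 0.39
((r → ¬¬¬r) → ¬¬¬q): min(1, 1 − 0.26 + 0.39) = 1
¬s: Łukasiewicz ¬ gives 1 − 0.46 = 0.54
¬¬s: Łukasiewicz ¬ gives 1 − 0.54 = 0.46
(s ∨ q) = max(0.46, 0.61) = 0.61
(¬¬s ∧ (s ∨ q)) = min(0.46, 0.61) = 0.46
(((r → ¬¬¬r) → ¬¬¬q) ∨ (¬¬s ∧ (s ∨ q))) = max(1, 0.46) = 1
(p ∧ p) = min(0.11, 0.11) = 0.11
(r ∧ r) = min(0.87, 0.87) = 0.87
((p ∧ p) ∧ (r ∧ r)) = min(0.11, 0.87) = 0.11
((((r → ¬¬¬r) → ¬¬¬q) ∨ (¬¬s ∧ (s ∨ q))) → ((p ∧ p) ∧ (r ∧ r))): min(1, 1 − 1 + 0.11) = 0.11

0.11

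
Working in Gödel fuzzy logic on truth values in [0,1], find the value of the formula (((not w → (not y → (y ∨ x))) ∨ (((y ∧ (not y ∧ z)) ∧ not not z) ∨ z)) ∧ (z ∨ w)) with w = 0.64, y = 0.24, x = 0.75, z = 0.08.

not w: Gödel ¬ of 0.64 = 0 (operand ≠ 0)
not y: Gödel ¬ of 0.24 = 0 (operand ≠ 0)
(y ∨ x) = max(0.24, 0.75) = 0.75
(not y → (y ∨ x)): 0 ≤ 0.75, so result = 1
(not w → (not y → (y ∨ x))): 0 ≤ 1, so result = 1
not y: Gödel ¬ of 0.24 = 0 (operand ≠ 0)
(not y ∧ z) = min(0, 0.08) = 0
(y ∧ (not y ∧ z)) = min(0.24, 0) = 0
not z: Gödel ¬ of 0.08 = 0 (operand ≠ 0)
not not z: Gödel ¬ of 0 = 1 (operand is 0)
((y ∧ (not y ∧ z)) ∧ not not z) = min(0, 1) = 0
(((y ∧ (not y ∧ z)) ∧ not not z) ∨ z) = max(0, 0.08) = 0.08
((not w → (not y → (y ∨ x))) ∨ (((y ∧ (not y ∧ z)) ∧ not not z) ∨ z)) = max(1, 0.08) = 1
(z ∨ w) = max(0.08, 0.64) = 0.64
(((not w → (not y → (y ∨ x))) ∨ (((y ∧ (not y ∧ z)) ∧ not not z) ∨ z)) ∧ (z ∨ w)) = min(1, 0.64) = 0.64

0.64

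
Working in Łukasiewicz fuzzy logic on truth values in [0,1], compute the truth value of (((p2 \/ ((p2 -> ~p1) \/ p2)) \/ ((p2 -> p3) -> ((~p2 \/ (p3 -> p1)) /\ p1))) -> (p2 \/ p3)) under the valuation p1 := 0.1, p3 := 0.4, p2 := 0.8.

0.80

~p1: Łukasiewicz ¬ gives 1 − 0.1 = 0.9
(p2 -> ~p1): min(1, 1 − 0.8 + 0.9) = 1
((p2 -> ~p1) \/ p2) = max(1, 0.8) = 1
(p2 \/ ((p2 -> ~p1) \/ p2)) = max(0.8, 1) = 1
(p2 -> p3): min(1, 1 − 0.8 + 0.4) = 0.6
~p2: Łukasiewicz ¬ gives 1 − 0.8 = 0.2
(p3 -> p1): min(1, 1 − 0.4 + 0.1) = 0.7
(~p2 \/ (p3 -> p1)) = max(0.2, 0.7) = 0.7
((~p2 \/ (p3 -> p1)) /\ p1) = min(0.7, 0.1) = 0.1
((p2 -> p3) -> ((~p2 \/ (p3 -> p1)) /\ p1)): min(1, 1 − 0.6 + 0.1) = 0.5
((p2 \/ ((p2 -> ~p1) \/ p2)) \/ ((p2 -> p3) -> ((~p2 \/ (p3 -> p1)) /\ p1))) = max(1, 0.5) = 1
(p2 \/ p3) = max(0.8, 0.4) = 0.8
(((p2 \/ ((p2 -> ~p1) \/ p2)) \/ ((p2 -> p3) -> ((~p2 \/ (p3 -> p1)) /\ p1))) -> (p2 \/ p3)): min(1, 1 − 1 + 0.8) = 0.8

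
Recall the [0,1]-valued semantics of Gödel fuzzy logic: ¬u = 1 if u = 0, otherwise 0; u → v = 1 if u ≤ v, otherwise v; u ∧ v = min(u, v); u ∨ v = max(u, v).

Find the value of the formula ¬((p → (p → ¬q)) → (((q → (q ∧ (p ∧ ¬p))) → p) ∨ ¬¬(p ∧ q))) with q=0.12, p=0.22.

¬q: Gödel ¬ of 0.12 = 0 (operand ≠ 0)
(p → ¬q): 0.22 > 0, so result = 0
(p → (p → ¬q)): 0.22 > 0, so result = 0
¬p: Gödel ¬ of 0.22 = 0 (operand ≠ 0)
(p ∧ ¬p) = min(0.22, 0) = 0
(q ∧ (p ∧ ¬p)) = min(0.12, 0) = 0
(q → (q ∧ (p ∧ ¬p))): 0.12 > 0, so result = 0
((q → (q ∧ (p ∧ ¬p))) → p): 0 ≤ 0.22, so result = 1
(p ∧ q) = min(0.22, 0.12) = 0.12
¬(p ∧ q): Gödel ¬ of 0.12 = 0 (operand ≠ 0)
¬¬(p ∧ q): Gödel ¬ of 0 = 1 (operand is 0)
(((q → (q ∧ (p ∧ ¬p))) → p) ∨ ¬¬(p ∧ q)) = max(1, 1) = 1
((p → (p → ¬q)) → (((q → (q ∧ (p ∧ ¬p))) → p) ∨ ¬¬(p ∧ q))): 0 ≤ 1, so result = 1
¬((p → (p → ¬q)) → (((q → (q ∧ (p ∧ ¬p))) → p) ∨ ¬¬(p ∧ q))): Gödel ¬ of 1 = 0 (operand ≠ 0)

0.00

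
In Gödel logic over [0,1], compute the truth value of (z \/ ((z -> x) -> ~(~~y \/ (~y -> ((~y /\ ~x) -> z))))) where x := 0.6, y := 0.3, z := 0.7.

0.70

(z -> x): 0.7 > 0.6, so result = 0.6
~y: Gödel ¬ of 0.3 = 0 (operand ≠ 0)
~~y: Gödel ¬ of 0 = 1 (operand is 0)
~y: Gödel ¬ of 0.3 = 0 (operand ≠ 0)
~y: Gödel ¬ of 0.3 = 0 (operand ≠ 0)
~x: Gödel ¬ of 0.6 = 0 (operand ≠ 0)
(~y /\ ~x) = min(0, 0) = 0
((~y /\ ~x) -> z): 0 ≤ 0.7, so result = 1
(~y -> ((~y /\ ~x) -> z)): 0 ≤ 1, so result = 1
(~~y \/ (~y -> ((~y /\ ~x) -> z))) = max(1, 1) = 1
~(~~y \/ (~y -> ((~y /\ ~x) -> z))): Gödel ¬ of 1 = 0 (operand ≠ 0)
((z -> x) -> ~(~~y \/ (~y -> ((~y /\ ~x) -> z)))): 0.6 > 0, so result = 0
(z \/ ((z -> x) -> ~(~~y \/ (~y -> ((~y /\ ~x) -> z))))) = max(0.7, 0) = 0.7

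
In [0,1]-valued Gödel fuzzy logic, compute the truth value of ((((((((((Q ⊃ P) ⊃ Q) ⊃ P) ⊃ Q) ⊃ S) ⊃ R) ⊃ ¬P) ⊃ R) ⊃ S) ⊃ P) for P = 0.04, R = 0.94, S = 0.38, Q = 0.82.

0.04

(Q ⊃ P): 0.82 > 0.04, so result = 0.04
((Q ⊃ P) ⊃ Q): 0.04 ≤ 0.82, so result = 1
(((Q ⊃ P) ⊃ Q) ⊃ P): 1 > 0.04, so result = 0.04
((((Q ⊃ P) ⊃ Q) ⊃ P) ⊃ Q): 0.04 ≤ 0.82, so result = 1
(((((Q ⊃ P) ⊃ Q) ⊃ P) ⊃ Q) ⊃ S): 1 > 0.38, so result = 0.38
((((((Q ⊃ P) ⊃ Q) ⊃ P) ⊃ Q) ⊃ S) ⊃ R): 0.38 ≤ 0.94, so result = 1
¬P: Gödel ¬ of 0.04 = 0 (operand ≠ 0)
(((((((Q ⊃ P) ⊃ Q) ⊃ P) ⊃ Q) ⊃ S) ⊃ R) ⊃ ¬P): 1 > 0, so result = 0
((((((((Q ⊃ P) ⊃ Q) ⊃ P) ⊃ Q) ⊃ S) ⊃ R) ⊃ ¬P) ⊃ R): 0 ≤ 0.94, so result = 1
(((((((((Q ⊃ P) ⊃ Q) ⊃ P) ⊃ Q) ⊃ S) ⊃ R) ⊃ ¬P) ⊃ R) ⊃ S): 1 > 0.38, so result = 0.38
((((((((((Q ⊃ P) ⊃ Q) ⊃ P) ⊃ Q) ⊃ S) ⊃ R) ⊃ ¬P) ⊃ R) ⊃ S) ⊃ P): 0.38 > 0.04, so result = 0.04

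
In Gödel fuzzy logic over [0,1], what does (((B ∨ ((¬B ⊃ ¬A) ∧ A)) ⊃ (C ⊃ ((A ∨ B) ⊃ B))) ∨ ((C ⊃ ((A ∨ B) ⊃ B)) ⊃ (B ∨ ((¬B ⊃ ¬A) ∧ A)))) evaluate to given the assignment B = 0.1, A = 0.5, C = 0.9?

1.00

¬B: Gödel ¬ of 0.1 = 0 (operand ≠ 0)
¬A: Gödel ¬ of 0.5 = 0 (operand ≠ 0)
(¬B ⊃ ¬A): 0 ≤ 0, so result = 1
((¬B ⊃ ¬A) ∧ A) = min(1, 0.5) = 0.5
(B ∨ ((¬B ⊃ ¬A) ∧ A)) = max(0.1, 0.5) = 0.5
(A ∨ B) = max(0.5, 0.1) = 0.5
((A ∨ B) ⊃ B): 0.5 > 0.1, so result = 0.1
(C ⊃ ((A ∨ B) ⊃ B)): 0.9 > 0.1, so result = 0.1
((B ∨ ((¬B ⊃ ¬A) ∧ A)) ⊃ (C ⊃ ((A ∨ B) ⊃ B))): 0.5 > 0.1, so result = 0.1
(A ∨ B) = max(0.5, 0.1) = 0.5
((A ∨ B) ⊃ B): 0.5 > 0.1, so result = 0.1
(C ⊃ ((A ∨ B) ⊃ B)): 0.9 > 0.1, so result = 0.1
¬B: Gödel ¬ of 0.1 = 0 (operand ≠ 0)
¬A: Gödel ¬ of 0.5 = 0 (operand ≠ 0)
(¬B ⊃ ¬A): 0 ≤ 0, so result = 1
((¬B ⊃ ¬A) ∧ A) = min(1, 0.5) = 0.5
(B ∨ ((¬B ⊃ ¬A) ∧ A)) = max(0.1, 0.5) = 0.5
((C ⊃ ((A ∨ B) ⊃ B)) ⊃ (B ∨ ((¬B ⊃ ¬A) ∧ A))): 0.1 ≤ 0.5, so result = 1
(((B ∨ ((¬B ⊃ ¬A) ∧ A)) ⊃ (C ⊃ ((A ∨ B) ⊃ B))) ∨ ((C ⊃ ((A ∨ B) ⊃ B)) ⊃ (B ∨ ((¬B ⊃ ¬A) ∧ A)))) = max(0.1, 1) = 1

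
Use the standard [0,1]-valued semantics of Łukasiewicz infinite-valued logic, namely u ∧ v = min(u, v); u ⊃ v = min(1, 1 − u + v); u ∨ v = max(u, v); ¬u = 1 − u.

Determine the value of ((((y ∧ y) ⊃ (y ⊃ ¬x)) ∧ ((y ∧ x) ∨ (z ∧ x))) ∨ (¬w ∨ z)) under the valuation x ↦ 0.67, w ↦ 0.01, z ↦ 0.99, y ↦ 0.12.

(y ∧ y) = min(0.12, 0.12) = 0.12
¬x: Łukasiewicz ¬ gives 1 − 0.67 = 0.33
(y ⊃ ¬x): min(1, 1 − 0.12 + 0.33) = 1
((y ∧ y) ⊃ (y ⊃ ¬x)): min(1, 1 − 0.12 + 1) = 1
(y ∧ x) = min(0.12, 0.67) = 0.12
(z ∧ x) = min(0.99, 0.67) = 0.67
((y ∧ x) ∨ (z ∧ x)) = max(0.12, 0.67) = 0.67
(((y ∧ y) ⊃ (y ⊃ ¬x)) ∧ ((y ∧ x) ∨ (z ∧ x))) = min(1, 0.67) = 0.67
¬w: Łukasiewicz ¬ gives 1 − 0.01 = 0.99
(¬w ∨ z) = max(0.99, 0.99) = 0.99
((((y ∧ y) ⊃ (y ⊃ ¬x)) ∧ ((y ∧ x) ∨ (z ∧ x))) ∨ (¬w ∨ z)) = max(0.67, 0.99) = 0.99

0.99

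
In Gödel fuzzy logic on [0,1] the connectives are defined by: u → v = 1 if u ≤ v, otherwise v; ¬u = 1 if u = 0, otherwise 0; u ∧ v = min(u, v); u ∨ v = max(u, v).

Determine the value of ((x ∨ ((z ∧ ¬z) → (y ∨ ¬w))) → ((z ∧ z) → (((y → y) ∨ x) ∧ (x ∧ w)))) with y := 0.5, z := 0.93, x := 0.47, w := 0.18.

0.18

¬z: Gödel ¬ of 0.93 = 0 (operand ≠ 0)
(z ∧ ¬z) = min(0.93, 0) = 0
¬w: Gödel ¬ of 0.18 = 0 (operand ≠ 0)
(y ∨ ¬w) = max(0.5, 0) = 0.5
((z ∧ ¬z) → (y ∨ ¬w)): 0 ≤ 0.5, so result = 1
(x ∨ ((z ∧ ¬z) → (y ∨ ¬w))) = max(0.47, 1) = 1
(z ∧ z) = min(0.93, 0.93) = 0.93
(y → y): 0.5 ≤ 0.5, so result = 1
((y → y) ∨ x) = max(1, 0.47) = 1
(x ∧ w) = min(0.47, 0.18) = 0.18
(((y → y) ∨ x) ∧ (x ∧ w)) = min(1, 0.18) = 0.18
((z ∧ z) → (((y → y) ∨ x) ∧ (x ∧ w))): 0.93 > 0.18, so result = 0.18
((x ∨ ((z ∧ ¬z) → (y ∨ ¬w))) → ((z ∧ z) → (((y → y) ∨ x) ∧ (x ∧ w)))): 1 > 0.18, so result = 0.18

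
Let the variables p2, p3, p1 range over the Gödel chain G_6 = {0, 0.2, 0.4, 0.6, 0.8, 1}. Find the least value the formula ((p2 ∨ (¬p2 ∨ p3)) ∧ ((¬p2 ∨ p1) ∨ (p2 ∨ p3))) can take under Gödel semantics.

The minimum is attained at p2 = 0.2, p3 = 0, p1 = 0:
  ¬p2: Gödel ¬ of 0.2 = 0 (operand ≠ 0)
  (¬p2 ∨ p3) = max(0, 0) = 0
  (p2 ∨ (¬p2 ∨ p3)) = max(0.2, 0) = 0.2
  ¬p2: Gödel ¬ of 0.2 = 0 (operand ≠ 0)
  (¬p2 ∨ p1) = max(0, 0) = 0
  (p2 ∨ p3) = max(0.2, 0) = 0.2
  ((¬p2 ∨ p1) ∨ (p2 ∨ p3)) = max(0, 0.2) = 0.2
  ((p2 ∨ (¬p2 ∨ p3)) ∧ ((¬p2 ∨ p1) ∨ (p2 ∨ p3))) = min(0.2, 0.2) = 0.2
Checking all 216 assignments confirms none give a value below 0.20.

0.20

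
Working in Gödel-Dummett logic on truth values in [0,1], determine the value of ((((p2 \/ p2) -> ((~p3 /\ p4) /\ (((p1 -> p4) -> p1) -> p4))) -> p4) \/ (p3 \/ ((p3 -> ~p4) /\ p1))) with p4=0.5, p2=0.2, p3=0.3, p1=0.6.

(p2 \/ p2) = max(0.2, 0.2) = 0.2
~p3: Gödel ¬ of 0.3 = 0 (operand ≠ 0)
(~p3 /\ p4) = min(0, 0.5) = 0
(p1 -> p4): 0.6 > 0.5, so result = 0.5
((p1 -> p4) -> p1): 0.5 ≤ 0.6, so result = 1
(((p1 -> p4) -> p1) -> p4): 1 > 0.5, so result = 0.5
((~p3 /\ p4) /\ (((p1 -> p4) -> p1) -> p4)) = min(0, 0.5) = 0
((p2 \/ p2) -> ((~p3 /\ p4) /\ (((p1 -> p4) -> p1) -> p4))): 0.2 > 0, so result = 0
(((p2 \/ p2) -> ((~p3 /\ p4) /\ (((p1 -> p4) -> p1) -> p4))) -> p4): 0 ≤ 0.5, so result = 1
~p4: Gödel ¬ of 0.5 = 0 (operand ≠ 0)
(p3 -> ~p4): 0.3 > 0, so result = 0
((p3 -> ~p4) /\ p1) = min(0, 0.6) = 0
(p3 \/ ((p3 -> ~p4) /\ p1)) = max(0.3, 0) = 0.3
((((p2 \/ p2) -> ((~p3 /\ p4) /\ (((p1 -> p4) -> p1) -> p4))) -> p4) \/ (p3 \/ ((p3 -> ~p4) /\ p1))) = max(1, 0.3) = 1

1.00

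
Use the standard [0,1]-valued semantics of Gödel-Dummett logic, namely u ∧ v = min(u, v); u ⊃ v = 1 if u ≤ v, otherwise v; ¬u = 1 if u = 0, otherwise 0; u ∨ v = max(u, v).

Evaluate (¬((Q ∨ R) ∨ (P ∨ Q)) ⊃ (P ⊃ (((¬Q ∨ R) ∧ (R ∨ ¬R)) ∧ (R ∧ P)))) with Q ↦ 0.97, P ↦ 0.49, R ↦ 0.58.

1.00

(Q ∨ R) = max(0.97, 0.58) = 0.97
(P ∨ Q) = max(0.49, 0.97) = 0.97
((Q ∨ R) ∨ (P ∨ Q)) = max(0.97, 0.97) = 0.97
¬((Q ∨ R) ∨ (P ∨ Q)): Gödel ¬ of 0.97 = 0 (operand ≠ 0)
¬Q: Gödel ¬ of 0.97 = 0 (operand ≠ 0)
(¬Q ∨ R) = max(0, 0.58) = 0.58
¬R: Gödel ¬ of 0.58 = 0 (operand ≠ 0)
(R ∨ ¬R) = max(0.58, 0) = 0.58
((¬Q ∨ R) ∧ (R ∨ ¬R)) = min(0.58, 0.58) = 0.58
(R ∧ P) = min(0.58, 0.49) = 0.49
(((¬Q ∨ R) ∧ (R ∨ ¬R)) ∧ (R ∧ P)) = min(0.58, 0.49) = 0.49
(P ⊃ (((¬Q ∨ R) ∧ (R ∨ ¬R)) ∧ (R ∧ P))): 0.49 ≤ 0.49, so result = 1
(¬((Q ∨ R) ∨ (P ∨ Q)) ⊃ (P ⊃ (((¬Q ∨ R) ∧ (R ∨ ¬R)) ∧ (R ∧ P)))): 0 ≤ 1, so result = 1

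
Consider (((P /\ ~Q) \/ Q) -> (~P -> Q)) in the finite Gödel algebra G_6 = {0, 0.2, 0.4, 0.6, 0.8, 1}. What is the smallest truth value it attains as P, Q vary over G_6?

Every assignment gives 1. For instance at P = 0, Q = 0:
  ~Q: Gödel ¬ of 0 = 1 (operand is 0)
  (P /\ ~Q) = min(0, 1) = 0
  ((P /\ ~Q) \/ Q) = max(0, 0) = 0
  ~P: Gödel ¬ of 0 = 1 (operand is 0)
  (~P -> Q): 1 > 0, so result = 0
  (((P /\ ~Q) \/ Q) -> (~P -> Q)): 0 ≤ 0, so result = 1
All 36 assignments give value 1 — the formula is a G_6-tautology.

1.00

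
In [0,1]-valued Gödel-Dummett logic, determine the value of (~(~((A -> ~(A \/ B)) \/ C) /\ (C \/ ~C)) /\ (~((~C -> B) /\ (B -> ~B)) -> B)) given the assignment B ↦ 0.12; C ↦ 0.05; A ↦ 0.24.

(A \/ B) = max(0.24, 0.12) = 0.24
~(A \/ B): Gödel ¬ of 0.24 = 0 (operand ≠ 0)
(A -> ~(A \/ B)): 0.24 > 0, so result = 0
((A -> ~(A \/ B)) \/ C) = max(0, 0.05) = 0.05
~((A -> ~(A \/ B)) \/ C): Gödel ¬ of 0.05 = 0 (operand ≠ 0)
~C: Gödel ¬ of 0.05 = 0 (operand ≠ 0)
(C \/ ~C) = max(0.05, 0) = 0.05
(~((A -> ~(A \/ B)) \/ C) /\ (C \/ ~C)) = min(0, 0.05) = 0
~(~((A -> ~(A \/ B)) \/ C) /\ (C \/ ~C)): Gödel ¬ of 0 = 1 (operand is 0)
~C: Gödel ¬ of 0.05 = 0 (operand ≠ 0)
(~C -> B): 0 ≤ 0.12, so result = 1
~B: Gödel ¬ of 0.12 = 0 (operand ≠ 0)
(B -> ~B): 0.12 > 0, so result = 0
((~C -> B) /\ (B -> ~B)) = min(1, 0) = 0
~((~C -> B) /\ (B -> ~B)): Gödel ¬ of 0 = 1 (operand is 0)
(~((~C -> B) /\ (B -> ~B)) -> B): 1 > 0.12, so result = 0.12
(~(~((A -> ~(A \/ B)) \/ C) /\ (C \/ ~C)) /\ (~((~C -> B) /\ (B -> ~B)) -> B)) = min(1, 0.12) = 0.12

0.12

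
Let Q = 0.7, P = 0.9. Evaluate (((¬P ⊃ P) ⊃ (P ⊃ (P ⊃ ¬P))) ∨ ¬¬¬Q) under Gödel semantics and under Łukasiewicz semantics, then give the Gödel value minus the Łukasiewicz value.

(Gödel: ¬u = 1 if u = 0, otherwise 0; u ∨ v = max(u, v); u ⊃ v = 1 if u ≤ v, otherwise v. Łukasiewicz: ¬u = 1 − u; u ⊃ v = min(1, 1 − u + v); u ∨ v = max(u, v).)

Gödel evaluation:
  ¬P: Gödel ¬ of 0.9 = 0 (operand ≠ 0)
  (¬P ⊃ P): 0 ≤ 0.9, so result = 1
  ¬P: Gödel ¬ of 0.9 = 0 (operand ≠ 0)
  (P ⊃ ¬P): 0.9 > 0, so result = 0
  (P ⊃ (P ⊃ ¬P)): 0.9 > 0, so result = 0
  ((¬P ⊃ P) ⊃ (P ⊃ (P ⊃ ¬P))): 1 > 0, so result = 0
  ¬Q: Gödel ¬ of 0.7 = 0 (operand ≠ 0)
  ¬¬Q: Gödel ¬ of 0 = 1 (operand is 0)
  ¬¬¬Q: Gödel ¬ of 1 = 0 (operand ≠ 0)
  (((¬P ⊃ P) ⊃ (P ⊃ (P ⊃ ¬P))) ∨ ¬¬¬Q) = max(0, 0) = 0
  Gödel value = 0
Łukasiewicz evaluation:
  ¬P: Łukasiewicz ¬ gives 1 − 0.9 = 0.1
  (¬P ⊃ P): min(1, 1 − 0.1 + 0.9) = 1
  ¬P: Łukasiewicz ¬ gives 1 − 0.9 = 0.1
  (P ⊃ ¬P): min(1, 1 − 0.9 + 0.1) = 0.2
  (P ⊃ (P ⊃ ¬P)): min(1, 1 − 0.9 + 0.2) = 0.3
  ((¬P ⊃ P) ⊃ (P ⊃ (P ⊃ ¬P))): min(1, 1 − 1 + 0.3) = 0.3
  ¬Q: Łukasiewicz ¬ gives 1 − 0.7 = 0.3
  ¬¬Q: Łukasiewicz ¬ gives 1 − 0.3 = 0.7
  ¬¬¬Q: Łukasiewicz ¬ gives 1 − 0.7 = 0.3
  (((¬P ⊃ P) ⊃ (P ⊃ (P ⊃ ¬P))) ∨ ¬¬¬Q) = max(0.3, 0.3) = 0.3
  Łukasiewicz value = 0.3
Difference: 0 − 0.3 = -0.30

-0.30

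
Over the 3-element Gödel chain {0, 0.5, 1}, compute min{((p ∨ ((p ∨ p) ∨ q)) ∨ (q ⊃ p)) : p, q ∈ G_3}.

The minimum is attained at p = 0, q = 0.5:
  (p ∨ p) = max(0, 0) = 0
  ((p ∨ p) ∨ q) = max(0, 0.5) = 0.5
  (p ∨ ((p ∨ p) ∨ q)) = max(0, 0.5) = 0.5
  (q ⊃ p): 0.5 > 0, so result = 0
  ((p ∨ ((p ∨ p) ∨ q)) ∨ (q ⊃ p)) = max(0.5, 0) = 0.5
Checking all 9 assignments confirms none give a value below 0.50.

0.50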